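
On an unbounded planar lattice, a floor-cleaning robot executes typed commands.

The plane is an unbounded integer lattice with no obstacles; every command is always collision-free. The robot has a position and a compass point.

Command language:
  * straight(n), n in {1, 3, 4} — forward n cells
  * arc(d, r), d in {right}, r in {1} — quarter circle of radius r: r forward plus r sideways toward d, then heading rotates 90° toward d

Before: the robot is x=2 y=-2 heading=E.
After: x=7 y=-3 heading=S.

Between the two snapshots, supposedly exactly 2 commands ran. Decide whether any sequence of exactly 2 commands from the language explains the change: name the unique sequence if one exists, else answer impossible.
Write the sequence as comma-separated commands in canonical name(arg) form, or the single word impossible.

straight(4), arc(right, 1)

key: order matters: swapping straight(4) and arc(right, 1) lands elsewhere
begin: x=2 y=-2 heading=E
[1] after straight(4): x=6 y=-2 heading=E
[2] after arc(right, 1): x=7 y=-3 heading=S
uniquely the one of 16 2-step routes that fits.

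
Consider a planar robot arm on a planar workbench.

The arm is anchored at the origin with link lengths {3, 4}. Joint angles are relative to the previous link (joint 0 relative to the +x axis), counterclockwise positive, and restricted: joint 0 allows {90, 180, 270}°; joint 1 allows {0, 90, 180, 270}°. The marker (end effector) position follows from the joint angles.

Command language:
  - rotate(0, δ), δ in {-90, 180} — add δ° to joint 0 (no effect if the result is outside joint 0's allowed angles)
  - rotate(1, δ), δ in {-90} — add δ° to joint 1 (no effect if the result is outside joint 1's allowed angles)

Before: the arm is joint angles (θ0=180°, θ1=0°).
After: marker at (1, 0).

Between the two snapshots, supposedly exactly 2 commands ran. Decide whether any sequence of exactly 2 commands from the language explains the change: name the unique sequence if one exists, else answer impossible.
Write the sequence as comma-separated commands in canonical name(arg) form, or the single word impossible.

initial: joint angles (θ0=180°, θ1=0°)
t=1 rotate(1, -90) ⇒ joint angles (θ0=180°, θ1=270°)
t=2 rotate(1, -90) ⇒ joint angles (θ0=180°, θ1=180°)
all 9 alternatives checked — unique.

rotate(1, -90), rotate(1, -90)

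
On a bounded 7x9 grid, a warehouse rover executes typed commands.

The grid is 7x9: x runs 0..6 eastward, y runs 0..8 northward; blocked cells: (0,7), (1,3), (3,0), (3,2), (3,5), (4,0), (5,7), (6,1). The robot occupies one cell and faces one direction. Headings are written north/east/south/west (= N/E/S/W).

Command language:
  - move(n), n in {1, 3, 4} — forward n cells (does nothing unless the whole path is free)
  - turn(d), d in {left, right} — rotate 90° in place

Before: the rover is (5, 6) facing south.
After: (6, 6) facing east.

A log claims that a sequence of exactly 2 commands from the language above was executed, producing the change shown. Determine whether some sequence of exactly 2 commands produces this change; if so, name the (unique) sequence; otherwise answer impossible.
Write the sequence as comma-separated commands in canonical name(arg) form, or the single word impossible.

turn(left), move(1)

key: position moved to (6,6) AND the heading swung to E — translation plus rotation needed
start: (5, 6) facing south
1. turn(left) → (5, 6) facing east
2. move(1) → (6, 6) facing east
uniquely the one of 25 2-step routes that fits.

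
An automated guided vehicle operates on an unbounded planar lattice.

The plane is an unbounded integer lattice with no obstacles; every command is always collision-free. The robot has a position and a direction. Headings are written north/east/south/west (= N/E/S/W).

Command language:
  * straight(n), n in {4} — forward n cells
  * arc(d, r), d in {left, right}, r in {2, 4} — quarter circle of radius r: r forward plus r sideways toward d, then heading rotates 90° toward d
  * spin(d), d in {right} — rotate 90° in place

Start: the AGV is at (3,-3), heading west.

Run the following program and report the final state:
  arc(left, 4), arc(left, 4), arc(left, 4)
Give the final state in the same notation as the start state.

initial: at (3,-3), heading west
1. arc(left, 4) → at (-1,-7), heading south
2. arc(left, 4) → at (3,-11), heading east
3. arc(left, 4) → at (7,-7), heading north

at (7,-7), heading north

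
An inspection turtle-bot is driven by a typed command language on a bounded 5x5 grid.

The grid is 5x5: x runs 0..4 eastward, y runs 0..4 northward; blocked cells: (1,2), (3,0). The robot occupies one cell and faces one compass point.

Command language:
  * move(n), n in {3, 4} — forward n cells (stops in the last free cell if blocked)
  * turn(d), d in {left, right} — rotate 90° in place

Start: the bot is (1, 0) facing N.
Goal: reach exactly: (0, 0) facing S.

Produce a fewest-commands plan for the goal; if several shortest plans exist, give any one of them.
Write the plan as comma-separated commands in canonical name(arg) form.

turn(left), move(4), turn(left)

from: (1, 0) facing N
1. turn(left) → (1, 0) facing W
2. move(4) → (0, 0) facing W
3. turn(left) → (0, 0) facing S
shorter routes all fall short; 3 is best.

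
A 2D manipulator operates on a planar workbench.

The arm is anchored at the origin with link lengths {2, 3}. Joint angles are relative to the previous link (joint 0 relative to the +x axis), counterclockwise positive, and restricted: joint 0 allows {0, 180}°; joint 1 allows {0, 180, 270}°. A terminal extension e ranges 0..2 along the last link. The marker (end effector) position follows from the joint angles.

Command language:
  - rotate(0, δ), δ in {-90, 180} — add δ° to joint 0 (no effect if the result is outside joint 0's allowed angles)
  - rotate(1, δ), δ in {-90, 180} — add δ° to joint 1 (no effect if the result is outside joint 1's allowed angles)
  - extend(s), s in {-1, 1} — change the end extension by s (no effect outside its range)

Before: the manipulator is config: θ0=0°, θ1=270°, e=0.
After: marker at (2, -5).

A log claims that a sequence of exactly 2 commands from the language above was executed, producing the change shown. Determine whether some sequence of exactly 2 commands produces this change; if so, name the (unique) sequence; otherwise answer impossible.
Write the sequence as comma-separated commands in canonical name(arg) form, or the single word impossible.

begin: config: θ0=0°, θ1=270°, e=0
t=1 extend(1) ⇒ config: θ0=0°, θ1=270°, e=1
t=2 extend(1) ⇒ config: θ0=0°, θ1=270°, e=2
all 36 alternatives checked — unique.

extend(1), extend(1)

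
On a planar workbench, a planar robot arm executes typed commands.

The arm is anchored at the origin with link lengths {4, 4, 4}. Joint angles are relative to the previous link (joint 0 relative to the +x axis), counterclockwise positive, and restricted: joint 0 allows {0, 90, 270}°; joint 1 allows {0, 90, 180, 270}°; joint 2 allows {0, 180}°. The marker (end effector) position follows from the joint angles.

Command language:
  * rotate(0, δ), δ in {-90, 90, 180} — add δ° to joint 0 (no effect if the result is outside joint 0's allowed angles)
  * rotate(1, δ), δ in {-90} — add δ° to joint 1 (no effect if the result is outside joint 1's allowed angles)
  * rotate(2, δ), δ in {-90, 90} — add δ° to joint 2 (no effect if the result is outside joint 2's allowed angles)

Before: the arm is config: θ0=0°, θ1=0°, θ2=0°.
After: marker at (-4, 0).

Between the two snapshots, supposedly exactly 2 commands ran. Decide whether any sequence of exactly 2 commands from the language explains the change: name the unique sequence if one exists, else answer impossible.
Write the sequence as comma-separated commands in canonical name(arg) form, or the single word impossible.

rotate(1, -90), rotate(1, -90)

start: config: θ0=0°, θ1=0°, θ2=0°
[1] after rotate(1, -90): config: θ0=0°, θ1=270°, θ2=0°
[2] after rotate(1, -90): config: θ0=0°, θ1=180°, θ2=0°
no other 2-command option fits: unique.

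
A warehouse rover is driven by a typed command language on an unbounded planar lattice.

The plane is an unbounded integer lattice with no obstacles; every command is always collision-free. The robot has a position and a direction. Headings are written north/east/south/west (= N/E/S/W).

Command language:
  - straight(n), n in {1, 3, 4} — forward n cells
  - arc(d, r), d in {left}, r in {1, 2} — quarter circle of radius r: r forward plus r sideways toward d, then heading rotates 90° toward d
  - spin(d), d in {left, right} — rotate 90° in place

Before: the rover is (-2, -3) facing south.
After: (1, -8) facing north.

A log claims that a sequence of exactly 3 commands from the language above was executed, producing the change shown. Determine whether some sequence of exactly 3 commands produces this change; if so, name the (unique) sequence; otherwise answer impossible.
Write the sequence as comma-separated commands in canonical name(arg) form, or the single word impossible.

key: position moved to (1,-8) AND the heading swung to N — translation plus rotation needed
start: (-2, -3) facing south
[1] after straight(4): (-2, -7) facing south
[2] after arc(left, 2): (0, -9) facing east
[3] after arc(left, 1): (1, -8) facing north
uniquely the one of 343 3-step routes that fits.

straight(4), arc(left, 2), arc(left, 1)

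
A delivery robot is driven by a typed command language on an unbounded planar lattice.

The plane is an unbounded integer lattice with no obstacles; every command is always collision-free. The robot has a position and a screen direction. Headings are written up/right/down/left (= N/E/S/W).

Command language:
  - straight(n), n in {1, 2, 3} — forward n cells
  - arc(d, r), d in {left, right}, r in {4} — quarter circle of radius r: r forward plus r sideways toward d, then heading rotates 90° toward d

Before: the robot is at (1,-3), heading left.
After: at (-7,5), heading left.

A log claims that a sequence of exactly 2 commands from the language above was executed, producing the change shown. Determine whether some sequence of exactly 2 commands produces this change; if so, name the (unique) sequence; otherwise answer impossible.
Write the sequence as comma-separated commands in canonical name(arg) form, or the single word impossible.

arc(right, 4), arc(left, 4)

key: running arc(left, 4) before arc(right, 4) would end elsewhere — order is forced
start: at (1,-3), heading left
step 1 (arc(right, 4)): at (-3,1), heading up
step 2 (arc(left, 4)): at (-7,5), heading left
all 25 alternatives checked — unique.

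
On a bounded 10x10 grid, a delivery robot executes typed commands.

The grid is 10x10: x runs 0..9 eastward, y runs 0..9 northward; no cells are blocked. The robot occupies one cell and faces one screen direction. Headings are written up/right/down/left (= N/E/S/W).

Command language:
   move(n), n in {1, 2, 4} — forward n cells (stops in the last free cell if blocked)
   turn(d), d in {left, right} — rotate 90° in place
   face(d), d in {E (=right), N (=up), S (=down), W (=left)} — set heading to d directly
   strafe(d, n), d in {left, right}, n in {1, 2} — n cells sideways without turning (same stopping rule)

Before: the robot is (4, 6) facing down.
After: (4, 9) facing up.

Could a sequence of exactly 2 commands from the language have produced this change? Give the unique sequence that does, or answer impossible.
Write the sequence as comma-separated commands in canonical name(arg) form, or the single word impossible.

key: running move(4) before face(N) would end elsewhere — order is forced
start: (4, 6) facing down
t=1 face(N) ⇒ (4, 6) facing up
t=2 move(4) ⇒ (4, 9) facing up
no rival 2-sequence matches.

face(N), move(4)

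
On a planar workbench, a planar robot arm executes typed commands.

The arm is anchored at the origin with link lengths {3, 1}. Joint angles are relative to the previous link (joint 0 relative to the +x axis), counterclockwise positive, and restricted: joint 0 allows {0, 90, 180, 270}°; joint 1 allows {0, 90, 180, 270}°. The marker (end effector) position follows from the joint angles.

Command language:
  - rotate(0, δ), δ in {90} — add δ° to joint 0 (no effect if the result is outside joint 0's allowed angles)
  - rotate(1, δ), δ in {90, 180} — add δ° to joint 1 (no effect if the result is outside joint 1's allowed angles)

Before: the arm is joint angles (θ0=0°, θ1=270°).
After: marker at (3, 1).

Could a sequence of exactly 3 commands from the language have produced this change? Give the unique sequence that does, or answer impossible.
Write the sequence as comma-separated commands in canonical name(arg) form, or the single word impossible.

start: joint angles (θ0=0°, θ1=270°)
t=1 rotate(1, 180) ⇒ joint angles (θ0=0°, θ1=90°)
t=2 rotate(1, 180) ⇒ joint angles (θ0=0°, θ1=270°)
t=3 rotate(1, 180) ⇒ joint angles (θ0=0°, θ1=90°)
uniquely the one of 27 3-step routes that fits.

rotate(1, 180), rotate(1, 180), rotate(1, 180)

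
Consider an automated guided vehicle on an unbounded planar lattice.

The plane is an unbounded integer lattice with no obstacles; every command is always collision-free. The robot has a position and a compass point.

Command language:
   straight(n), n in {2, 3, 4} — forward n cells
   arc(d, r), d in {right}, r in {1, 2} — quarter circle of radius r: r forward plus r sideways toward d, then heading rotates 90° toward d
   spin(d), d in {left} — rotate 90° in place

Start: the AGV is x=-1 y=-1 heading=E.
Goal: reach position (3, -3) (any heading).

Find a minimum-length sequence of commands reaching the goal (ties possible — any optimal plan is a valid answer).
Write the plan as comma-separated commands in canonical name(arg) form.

start: x=-1 y=-1 heading=E
t=1 straight(2) ⇒ x=1 y=-1 heading=E
t=2 arc(right, 2) ⇒ x=3 y=-3 heading=S
nothing shorter than 2 reaches the goal.

straight(2), arc(right, 2)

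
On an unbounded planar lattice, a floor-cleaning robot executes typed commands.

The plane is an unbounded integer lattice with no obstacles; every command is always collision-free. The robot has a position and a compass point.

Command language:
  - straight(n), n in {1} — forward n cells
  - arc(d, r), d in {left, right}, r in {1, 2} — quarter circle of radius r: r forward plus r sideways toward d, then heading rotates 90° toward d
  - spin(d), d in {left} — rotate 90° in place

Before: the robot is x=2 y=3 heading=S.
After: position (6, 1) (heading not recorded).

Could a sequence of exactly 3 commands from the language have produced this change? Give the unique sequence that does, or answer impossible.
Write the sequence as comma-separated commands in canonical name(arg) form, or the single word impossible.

key: order matters: swapping arc(left, 2) and straight(1) lands elsewhere
begin: x=2 y=3 heading=S
step 1 (arc(left, 2)): x=4 y=1 heading=E
step 2 (straight(1)): x=5 y=1 heading=E
step 3 (straight(1)): x=6 y=1 heading=E
uniquely the one of 216 3-step routes that fits.

arc(left, 2), straight(1), straight(1)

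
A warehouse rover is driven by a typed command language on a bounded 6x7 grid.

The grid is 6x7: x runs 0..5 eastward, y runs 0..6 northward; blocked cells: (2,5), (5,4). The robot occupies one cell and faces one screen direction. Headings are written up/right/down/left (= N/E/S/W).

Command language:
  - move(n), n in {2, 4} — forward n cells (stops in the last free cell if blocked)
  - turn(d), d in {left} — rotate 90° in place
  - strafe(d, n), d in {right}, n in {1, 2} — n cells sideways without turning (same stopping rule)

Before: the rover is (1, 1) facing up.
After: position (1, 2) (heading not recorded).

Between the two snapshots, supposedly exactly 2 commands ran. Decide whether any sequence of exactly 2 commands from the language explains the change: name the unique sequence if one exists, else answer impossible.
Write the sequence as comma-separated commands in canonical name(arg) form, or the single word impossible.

key: running strafe(right, 1) before turn(left) would end elsewhere — order is forced
start: (1, 1) facing up
[1] after turn(left): (1, 1) facing left
[2] after strafe(right, 1): (1, 2) facing left
all 25 alternatives checked — unique.

turn(left), strafe(right, 1)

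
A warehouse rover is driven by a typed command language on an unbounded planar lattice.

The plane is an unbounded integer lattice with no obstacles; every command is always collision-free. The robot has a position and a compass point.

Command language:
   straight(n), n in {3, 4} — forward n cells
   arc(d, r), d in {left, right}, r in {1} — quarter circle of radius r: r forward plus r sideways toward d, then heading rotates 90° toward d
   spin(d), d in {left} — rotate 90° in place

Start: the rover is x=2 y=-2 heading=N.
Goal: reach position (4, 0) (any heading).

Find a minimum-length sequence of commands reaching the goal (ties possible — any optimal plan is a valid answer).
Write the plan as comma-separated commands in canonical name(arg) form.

arc(right, 1), arc(left, 1)

begin: x=2 y=-2 heading=N
t=1 arc(right, 1) ⇒ x=3 y=-1 heading=E
t=2 arc(left, 1) ⇒ x=4 y=0 heading=N
shorter routes all fall short; 2 is best.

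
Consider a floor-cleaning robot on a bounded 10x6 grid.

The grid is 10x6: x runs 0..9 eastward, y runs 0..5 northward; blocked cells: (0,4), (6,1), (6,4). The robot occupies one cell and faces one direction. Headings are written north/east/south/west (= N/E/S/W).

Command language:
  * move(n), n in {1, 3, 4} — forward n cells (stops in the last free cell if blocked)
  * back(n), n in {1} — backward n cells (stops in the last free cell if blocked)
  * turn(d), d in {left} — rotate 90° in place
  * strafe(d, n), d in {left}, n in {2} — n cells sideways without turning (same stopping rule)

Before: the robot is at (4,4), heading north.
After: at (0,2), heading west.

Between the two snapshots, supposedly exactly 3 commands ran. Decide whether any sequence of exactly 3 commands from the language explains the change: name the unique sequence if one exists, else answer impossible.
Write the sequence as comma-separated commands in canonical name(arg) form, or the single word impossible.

turn(left), strafe(left, 2), move(4)

key: order matters: swapping turn(left) and move(4) lands elsewhere
t0: at (4,4), heading north
t=1 turn(left) ⇒ at (4,4), heading west
t=2 strafe(left, 2) ⇒ at (4,2), heading west
t=3 move(4) ⇒ at (0,2), heading west
no other 3-command option fits: unique.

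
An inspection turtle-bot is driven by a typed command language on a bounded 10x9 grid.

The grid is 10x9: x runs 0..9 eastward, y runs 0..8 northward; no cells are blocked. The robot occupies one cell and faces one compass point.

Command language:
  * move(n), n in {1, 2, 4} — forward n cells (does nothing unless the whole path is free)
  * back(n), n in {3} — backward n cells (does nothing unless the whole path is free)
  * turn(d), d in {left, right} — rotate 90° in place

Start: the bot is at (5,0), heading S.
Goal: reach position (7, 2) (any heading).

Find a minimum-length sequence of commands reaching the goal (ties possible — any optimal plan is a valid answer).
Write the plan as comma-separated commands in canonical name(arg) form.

t0: at (5,0), heading S
t=1 back(3) ⇒ at (5,3), heading S
t=2 move(1) ⇒ at (5,2), heading S
t=3 turn(left) ⇒ at (5,2), heading E
t=4 move(2) ⇒ at (7,2), heading E
nothing shorter than 4 reaches the goal.

back(3), move(1), turn(left), move(2)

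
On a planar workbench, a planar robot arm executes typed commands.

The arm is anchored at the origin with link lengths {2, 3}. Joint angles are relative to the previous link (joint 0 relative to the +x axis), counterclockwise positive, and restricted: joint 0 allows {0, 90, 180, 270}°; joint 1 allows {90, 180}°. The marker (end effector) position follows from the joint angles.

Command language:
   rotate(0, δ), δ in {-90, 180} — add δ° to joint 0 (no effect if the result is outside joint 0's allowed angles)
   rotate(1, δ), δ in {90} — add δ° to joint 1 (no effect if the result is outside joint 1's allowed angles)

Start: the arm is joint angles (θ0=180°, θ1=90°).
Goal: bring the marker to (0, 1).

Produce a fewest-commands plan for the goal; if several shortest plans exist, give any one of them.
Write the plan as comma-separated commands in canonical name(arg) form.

rotate(0, 180), rotate(0, -90), rotate(1, 90)

from: joint angles (θ0=180°, θ1=90°)
step 1 (rotate(0, 180)): joint angles (θ0=0°, θ1=90°)
step 2 (rotate(0, -90)): joint angles (θ0=270°, θ1=90°)
step 3 (rotate(1, 90)): joint angles (θ0=270°, θ1=180°)
shorter routes all fall short; 3 is best.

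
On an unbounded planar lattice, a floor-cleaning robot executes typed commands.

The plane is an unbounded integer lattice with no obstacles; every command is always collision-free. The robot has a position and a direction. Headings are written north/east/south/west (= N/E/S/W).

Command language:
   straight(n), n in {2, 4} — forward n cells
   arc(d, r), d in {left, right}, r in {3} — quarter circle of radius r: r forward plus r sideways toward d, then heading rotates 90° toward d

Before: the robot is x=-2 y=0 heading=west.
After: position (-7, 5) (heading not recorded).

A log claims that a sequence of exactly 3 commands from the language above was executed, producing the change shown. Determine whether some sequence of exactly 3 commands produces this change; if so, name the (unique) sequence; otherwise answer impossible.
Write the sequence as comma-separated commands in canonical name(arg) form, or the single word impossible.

straight(2), arc(right, 3), straight(2)

initial: x=-2 y=0 heading=west
step 1 (straight(2)): x=-4 y=0 heading=west
step 2 (arc(right, 3)): x=-7 y=3 heading=north
step 3 (straight(2)): x=-7 y=5 heading=north
all 64 alternatives checked — unique.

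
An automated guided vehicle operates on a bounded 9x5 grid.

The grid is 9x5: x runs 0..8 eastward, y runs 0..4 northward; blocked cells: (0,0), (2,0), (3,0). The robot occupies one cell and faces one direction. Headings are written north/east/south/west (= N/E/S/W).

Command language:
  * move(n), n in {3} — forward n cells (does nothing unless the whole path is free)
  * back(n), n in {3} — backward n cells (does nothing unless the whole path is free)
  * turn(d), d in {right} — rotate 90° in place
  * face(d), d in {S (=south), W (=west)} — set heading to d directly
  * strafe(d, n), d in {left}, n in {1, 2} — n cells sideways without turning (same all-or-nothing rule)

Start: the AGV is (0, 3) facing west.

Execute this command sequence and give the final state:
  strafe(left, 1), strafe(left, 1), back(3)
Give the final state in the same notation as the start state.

(3, 1) facing west

start: (0, 3) facing west
[1] after strafe(left, 1): (0, 2) facing west
[2] after strafe(left, 1): (0, 1) facing west
[3] after back(3): (3, 1) facing west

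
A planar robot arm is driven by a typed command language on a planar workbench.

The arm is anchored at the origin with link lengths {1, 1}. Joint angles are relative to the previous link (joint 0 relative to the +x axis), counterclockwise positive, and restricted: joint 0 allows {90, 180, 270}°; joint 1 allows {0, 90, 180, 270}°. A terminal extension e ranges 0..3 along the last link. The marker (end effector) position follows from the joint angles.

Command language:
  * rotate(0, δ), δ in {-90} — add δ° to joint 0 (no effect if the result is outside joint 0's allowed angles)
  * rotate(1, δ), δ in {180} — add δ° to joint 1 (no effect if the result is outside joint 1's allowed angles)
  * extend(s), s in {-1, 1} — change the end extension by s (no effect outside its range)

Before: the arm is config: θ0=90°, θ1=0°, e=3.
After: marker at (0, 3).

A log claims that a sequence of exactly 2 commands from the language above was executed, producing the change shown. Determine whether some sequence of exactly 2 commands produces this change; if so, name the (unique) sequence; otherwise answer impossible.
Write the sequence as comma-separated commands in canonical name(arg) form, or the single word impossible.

extend(-1), extend(-1)

t0: config: θ0=90°, θ1=0°, e=3
step 1 (extend(-1)): config: θ0=90°, θ1=0°, e=2
step 2 (extend(-1)): config: θ0=90°, θ1=0°, e=1
all 16 alternatives checked — unique.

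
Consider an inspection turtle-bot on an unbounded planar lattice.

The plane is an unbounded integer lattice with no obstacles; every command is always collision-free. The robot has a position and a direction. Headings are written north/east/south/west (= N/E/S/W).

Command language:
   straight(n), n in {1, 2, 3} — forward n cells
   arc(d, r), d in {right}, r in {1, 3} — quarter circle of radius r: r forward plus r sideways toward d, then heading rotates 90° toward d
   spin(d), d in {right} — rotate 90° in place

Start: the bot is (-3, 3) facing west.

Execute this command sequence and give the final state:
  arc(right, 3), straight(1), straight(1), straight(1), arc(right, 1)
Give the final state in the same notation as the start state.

(-5, 10) facing east

begin: (-3, 3) facing west
t=1 arc(right, 3) ⇒ (-6, 6) facing north
t=2 straight(1) ⇒ (-6, 7) facing north
t=3 straight(1) ⇒ (-6, 8) facing north
t=4 straight(1) ⇒ (-6, 9) facing north
t=5 arc(right, 1) ⇒ (-5, 10) facing east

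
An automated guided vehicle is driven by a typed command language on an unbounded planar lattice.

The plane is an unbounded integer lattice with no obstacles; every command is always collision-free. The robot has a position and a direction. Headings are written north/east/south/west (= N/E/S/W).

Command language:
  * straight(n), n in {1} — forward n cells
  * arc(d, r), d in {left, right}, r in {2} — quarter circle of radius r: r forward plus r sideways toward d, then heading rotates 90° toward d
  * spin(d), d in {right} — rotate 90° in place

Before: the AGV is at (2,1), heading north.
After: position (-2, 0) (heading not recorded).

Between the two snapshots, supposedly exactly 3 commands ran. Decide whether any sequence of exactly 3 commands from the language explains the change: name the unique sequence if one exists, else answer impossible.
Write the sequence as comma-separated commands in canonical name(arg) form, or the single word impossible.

arc(left, 2), arc(left, 2), straight(1)

key: order matters: swapping arc(left, 2) and straight(1) lands elsewhere
t0: at (2,1), heading north
t=1 arc(left, 2) ⇒ at (0,3), heading west
t=2 arc(left, 2) ⇒ at (-2,1), heading south
t=3 straight(1) ⇒ at (-2,0), heading south
no rival 3-sequence matches.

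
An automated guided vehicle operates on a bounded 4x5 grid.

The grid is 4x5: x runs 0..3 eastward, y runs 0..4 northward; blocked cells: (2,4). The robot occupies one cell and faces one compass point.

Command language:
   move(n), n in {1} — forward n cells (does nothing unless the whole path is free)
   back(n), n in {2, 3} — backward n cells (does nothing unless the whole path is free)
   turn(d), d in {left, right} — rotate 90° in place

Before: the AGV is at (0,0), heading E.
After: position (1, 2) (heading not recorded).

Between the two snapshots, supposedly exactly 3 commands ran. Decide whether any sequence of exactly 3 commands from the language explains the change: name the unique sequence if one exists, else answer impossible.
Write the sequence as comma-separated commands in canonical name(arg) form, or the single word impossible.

move(1), turn(right), back(2)

key: running back(2) before move(1) would end elsewhere — order is forced
initial: at (0,0), heading E
t=1 move(1) ⇒ at (1,0), heading E
t=2 turn(right) ⇒ at (1,0), heading S
t=3 back(2) ⇒ at (1,2), heading S
no rival 3-sequence matches.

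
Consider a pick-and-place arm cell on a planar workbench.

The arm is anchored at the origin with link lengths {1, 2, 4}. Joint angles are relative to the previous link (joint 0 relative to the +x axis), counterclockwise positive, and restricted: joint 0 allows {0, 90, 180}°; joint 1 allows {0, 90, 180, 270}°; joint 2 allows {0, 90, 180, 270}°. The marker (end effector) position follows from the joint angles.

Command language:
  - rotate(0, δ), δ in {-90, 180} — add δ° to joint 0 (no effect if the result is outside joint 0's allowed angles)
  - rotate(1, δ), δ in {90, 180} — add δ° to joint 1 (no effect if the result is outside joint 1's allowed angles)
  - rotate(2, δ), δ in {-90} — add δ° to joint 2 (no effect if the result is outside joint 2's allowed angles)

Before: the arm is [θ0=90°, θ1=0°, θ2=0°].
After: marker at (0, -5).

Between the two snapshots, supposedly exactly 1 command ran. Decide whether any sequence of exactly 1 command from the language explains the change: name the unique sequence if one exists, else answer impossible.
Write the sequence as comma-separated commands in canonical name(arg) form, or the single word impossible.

rotate(1, 180)

from: [θ0=90°, θ1=0°, θ2=0°]
[1] after rotate(1, 180): [θ0=90°, θ1=180°, θ2=0°]
all 5 alternatives checked — unique.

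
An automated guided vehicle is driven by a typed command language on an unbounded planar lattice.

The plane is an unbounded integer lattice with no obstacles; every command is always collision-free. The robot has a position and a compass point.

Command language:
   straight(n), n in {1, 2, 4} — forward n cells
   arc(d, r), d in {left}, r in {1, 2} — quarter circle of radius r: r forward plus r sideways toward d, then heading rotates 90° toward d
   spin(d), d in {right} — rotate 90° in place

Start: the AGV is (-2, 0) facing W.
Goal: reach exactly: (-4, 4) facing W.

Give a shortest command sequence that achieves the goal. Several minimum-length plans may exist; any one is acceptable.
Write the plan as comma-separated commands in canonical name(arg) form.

spin(right), straight(2), arc(left, 2)

begin: (-2, 0) facing W
1. spin(right) → (-2, 0) facing N
2. straight(2) → (-2, 2) facing N
3. arc(left, 2) → (-4, 4) facing W
shorter routes all fall short; 3 is best.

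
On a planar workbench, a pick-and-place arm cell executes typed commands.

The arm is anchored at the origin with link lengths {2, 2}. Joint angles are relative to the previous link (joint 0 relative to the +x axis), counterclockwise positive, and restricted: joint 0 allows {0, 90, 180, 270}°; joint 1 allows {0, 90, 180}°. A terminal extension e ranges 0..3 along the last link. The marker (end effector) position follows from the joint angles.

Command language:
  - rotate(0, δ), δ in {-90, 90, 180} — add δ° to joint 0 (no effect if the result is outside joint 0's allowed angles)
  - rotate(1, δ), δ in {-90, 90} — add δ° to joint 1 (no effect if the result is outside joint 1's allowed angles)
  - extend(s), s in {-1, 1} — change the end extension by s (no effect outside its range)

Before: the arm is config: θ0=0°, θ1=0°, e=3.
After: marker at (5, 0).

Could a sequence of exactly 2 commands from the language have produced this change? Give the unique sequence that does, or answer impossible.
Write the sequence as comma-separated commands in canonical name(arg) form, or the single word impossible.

from: config: θ0=0°, θ1=0°, e=3
[1] after extend(-1): config: θ0=0°, θ1=0°, e=2
[2] after extend(-1): config: θ0=0°, θ1=0°, e=1
uniquely the one of 49 2-step routes that fits.

extend(-1), extend(-1)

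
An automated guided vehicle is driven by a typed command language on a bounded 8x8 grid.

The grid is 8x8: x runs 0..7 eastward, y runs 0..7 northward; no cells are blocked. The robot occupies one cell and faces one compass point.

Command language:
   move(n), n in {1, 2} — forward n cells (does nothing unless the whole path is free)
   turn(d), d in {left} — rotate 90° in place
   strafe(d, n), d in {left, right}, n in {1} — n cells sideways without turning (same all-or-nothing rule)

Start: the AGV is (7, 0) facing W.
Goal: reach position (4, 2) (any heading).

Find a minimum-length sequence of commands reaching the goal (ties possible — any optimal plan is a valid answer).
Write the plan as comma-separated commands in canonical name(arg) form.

start: (7, 0) facing W
t=1 move(2) ⇒ (5, 0) facing W
t=2 strafe(right, 1) ⇒ (5, 1) facing W
t=3 strafe(right, 1) ⇒ (5, 2) facing W
t=4 move(1) ⇒ (4, 2) facing W
minimal: 4 command(s), checked below 4.

move(2), strafe(right, 1), strafe(right, 1), move(1)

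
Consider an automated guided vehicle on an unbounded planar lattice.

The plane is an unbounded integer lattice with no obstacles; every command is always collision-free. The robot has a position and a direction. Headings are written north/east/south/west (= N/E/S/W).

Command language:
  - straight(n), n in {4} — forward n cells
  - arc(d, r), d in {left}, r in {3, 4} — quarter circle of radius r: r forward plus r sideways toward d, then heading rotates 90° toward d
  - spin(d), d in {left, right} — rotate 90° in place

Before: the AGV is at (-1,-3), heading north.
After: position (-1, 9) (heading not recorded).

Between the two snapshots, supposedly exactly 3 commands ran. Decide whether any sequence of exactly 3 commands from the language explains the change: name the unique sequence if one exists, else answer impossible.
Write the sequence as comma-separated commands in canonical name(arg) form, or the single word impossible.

straight(4), straight(4), straight(4)

begin: at (-1,-3), heading north
t=1 straight(4) ⇒ at (-1,1), heading north
t=2 straight(4) ⇒ at (-1,5), heading north
t=3 straight(4) ⇒ at (-1,9), heading north
no other 3-command option fits: unique.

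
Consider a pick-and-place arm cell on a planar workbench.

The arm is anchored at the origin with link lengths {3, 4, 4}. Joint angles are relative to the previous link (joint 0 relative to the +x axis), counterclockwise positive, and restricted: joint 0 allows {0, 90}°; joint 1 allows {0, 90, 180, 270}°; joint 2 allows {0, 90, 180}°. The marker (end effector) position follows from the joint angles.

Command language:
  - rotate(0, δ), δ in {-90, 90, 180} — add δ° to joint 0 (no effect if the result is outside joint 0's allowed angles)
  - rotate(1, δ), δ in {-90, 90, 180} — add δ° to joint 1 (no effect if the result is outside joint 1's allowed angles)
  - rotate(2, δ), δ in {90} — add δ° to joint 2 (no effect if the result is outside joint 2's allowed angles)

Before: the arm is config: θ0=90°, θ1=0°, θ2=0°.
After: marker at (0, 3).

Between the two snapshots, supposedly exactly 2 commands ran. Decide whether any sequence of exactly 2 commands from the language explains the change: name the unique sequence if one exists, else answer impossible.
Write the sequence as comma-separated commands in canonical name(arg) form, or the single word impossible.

from: config: θ0=90°, θ1=0°, θ2=0°
1. rotate(2, 90) → config: θ0=90°, θ1=0°, θ2=90°
2. rotate(2, 90) → config: θ0=90°, θ1=0°, θ2=180°
no rival 2-sequence matches.

rotate(2, 90), rotate(2, 90)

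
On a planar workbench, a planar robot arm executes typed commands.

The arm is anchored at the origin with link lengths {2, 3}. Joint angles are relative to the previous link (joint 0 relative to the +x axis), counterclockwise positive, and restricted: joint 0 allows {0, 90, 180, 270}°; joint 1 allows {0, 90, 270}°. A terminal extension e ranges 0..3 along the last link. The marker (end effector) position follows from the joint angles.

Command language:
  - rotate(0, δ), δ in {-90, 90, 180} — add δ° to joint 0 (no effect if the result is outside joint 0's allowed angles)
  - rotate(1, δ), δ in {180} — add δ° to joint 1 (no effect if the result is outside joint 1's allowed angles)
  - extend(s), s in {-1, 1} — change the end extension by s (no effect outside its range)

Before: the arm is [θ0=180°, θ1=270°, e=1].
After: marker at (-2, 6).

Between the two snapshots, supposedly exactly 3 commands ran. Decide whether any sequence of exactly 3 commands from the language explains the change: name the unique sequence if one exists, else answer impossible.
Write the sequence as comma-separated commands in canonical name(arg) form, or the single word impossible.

initial: [θ0=180°, θ1=270°, e=1]
[1] after extend(1): [θ0=180°, θ1=270°, e=2]
[2] after extend(1): [θ0=180°, θ1=270°, e=3]
[3] after extend(1): [θ0=180°, θ1=270°, e=3]
all 216 alternatives checked — unique.

extend(1), extend(1), extend(1)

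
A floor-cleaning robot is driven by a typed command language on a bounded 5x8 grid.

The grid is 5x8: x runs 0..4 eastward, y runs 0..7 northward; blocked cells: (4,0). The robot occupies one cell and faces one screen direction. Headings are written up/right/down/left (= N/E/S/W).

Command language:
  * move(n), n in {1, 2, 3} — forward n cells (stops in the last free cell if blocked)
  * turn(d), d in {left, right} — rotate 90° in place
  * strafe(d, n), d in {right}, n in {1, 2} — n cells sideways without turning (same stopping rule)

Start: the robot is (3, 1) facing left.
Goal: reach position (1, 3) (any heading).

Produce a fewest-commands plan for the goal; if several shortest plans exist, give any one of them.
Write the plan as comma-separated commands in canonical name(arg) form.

move(2), strafe(right, 2)

initial: (3, 1) facing left
[1] after move(2): (1, 1) facing left
[2] after strafe(right, 2): (1, 3) facing left
shorter routes all fall short; 2 is best.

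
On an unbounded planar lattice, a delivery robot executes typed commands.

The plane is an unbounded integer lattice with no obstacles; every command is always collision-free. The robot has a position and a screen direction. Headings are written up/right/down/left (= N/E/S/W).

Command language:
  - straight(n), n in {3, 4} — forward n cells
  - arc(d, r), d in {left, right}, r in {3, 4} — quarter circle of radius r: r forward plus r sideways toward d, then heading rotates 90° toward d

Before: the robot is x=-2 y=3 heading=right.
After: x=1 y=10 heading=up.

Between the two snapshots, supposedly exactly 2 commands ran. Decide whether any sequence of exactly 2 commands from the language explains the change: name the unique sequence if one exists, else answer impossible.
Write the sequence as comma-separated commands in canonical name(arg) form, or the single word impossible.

key: running straight(4) before arc(left, 3) would end elsewhere — order is forced
initial: x=-2 y=3 heading=right
step 1 (arc(left, 3)): x=1 y=6 heading=up
step 2 (straight(4)): x=1 y=10 heading=up
no other 2-command option fits: unique.

arc(left, 3), straight(4)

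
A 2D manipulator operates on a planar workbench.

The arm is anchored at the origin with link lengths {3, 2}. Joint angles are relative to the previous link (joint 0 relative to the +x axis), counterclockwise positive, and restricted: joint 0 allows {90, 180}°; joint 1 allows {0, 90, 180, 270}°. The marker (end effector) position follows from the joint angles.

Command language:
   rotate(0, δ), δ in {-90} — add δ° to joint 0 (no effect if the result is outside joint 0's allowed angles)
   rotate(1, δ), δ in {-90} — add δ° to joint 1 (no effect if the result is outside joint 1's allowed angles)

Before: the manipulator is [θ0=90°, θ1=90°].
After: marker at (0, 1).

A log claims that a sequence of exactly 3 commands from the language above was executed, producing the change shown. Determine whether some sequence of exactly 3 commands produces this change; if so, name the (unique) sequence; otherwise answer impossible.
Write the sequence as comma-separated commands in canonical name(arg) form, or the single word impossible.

from: [θ0=90°, θ1=90°]
t=1 rotate(1, -90) ⇒ [θ0=90°, θ1=0°]
t=2 rotate(1, -90) ⇒ [θ0=90°, θ1=270°]
t=3 rotate(1, -90) ⇒ [θ0=90°, θ1=180°]
no rival 3-sequence matches.

rotate(1, -90), rotate(1, -90), rotate(1, -90)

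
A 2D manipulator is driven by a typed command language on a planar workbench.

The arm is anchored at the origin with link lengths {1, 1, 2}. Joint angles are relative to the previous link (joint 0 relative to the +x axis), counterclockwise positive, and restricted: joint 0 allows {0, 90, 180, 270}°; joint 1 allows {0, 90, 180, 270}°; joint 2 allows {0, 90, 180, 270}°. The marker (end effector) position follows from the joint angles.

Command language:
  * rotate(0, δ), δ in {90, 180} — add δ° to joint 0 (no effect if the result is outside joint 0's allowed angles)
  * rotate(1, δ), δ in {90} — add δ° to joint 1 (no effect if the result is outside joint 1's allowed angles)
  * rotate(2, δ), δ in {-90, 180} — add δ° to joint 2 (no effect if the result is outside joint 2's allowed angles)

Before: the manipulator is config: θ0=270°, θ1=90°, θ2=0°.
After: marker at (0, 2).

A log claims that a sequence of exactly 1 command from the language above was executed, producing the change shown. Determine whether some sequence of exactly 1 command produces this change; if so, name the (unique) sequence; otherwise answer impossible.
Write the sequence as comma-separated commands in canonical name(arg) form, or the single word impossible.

rotate(1, 90)

begin: config: θ0=270°, θ1=90°, θ2=0°
[1] after rotate(1, 90): config: θ0=270°, θ1=180°, θ2=0°
all 5 alternatives checked — unique.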